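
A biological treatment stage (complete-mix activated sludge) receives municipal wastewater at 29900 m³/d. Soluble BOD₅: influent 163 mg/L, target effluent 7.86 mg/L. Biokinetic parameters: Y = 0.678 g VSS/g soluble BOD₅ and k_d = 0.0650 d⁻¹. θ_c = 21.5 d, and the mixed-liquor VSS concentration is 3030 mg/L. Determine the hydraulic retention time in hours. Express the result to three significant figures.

τ ≈ 7.47 h

From the SRT design equation V = Y Q (S₀−S) θ_c / [X (1 + k_d θ_c)] = 0.678 × 29900 × (163 − 7.86) × 21.5 / [3030 × (1 + 0.0650 × 21.5)] = 6.76×10^7 / 7264 = 9308 m³.
Hydraulic retention time τ = V/Q = 9308 / 29900 = 0.3113 d = 7.471 h.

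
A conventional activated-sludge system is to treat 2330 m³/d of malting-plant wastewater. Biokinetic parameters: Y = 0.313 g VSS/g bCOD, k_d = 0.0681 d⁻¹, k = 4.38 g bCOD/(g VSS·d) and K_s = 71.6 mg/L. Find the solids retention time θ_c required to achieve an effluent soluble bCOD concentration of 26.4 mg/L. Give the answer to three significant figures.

At the target effluent, Y k S/(K_s+S) = 0.313×4.38×26.4/98.00 = 0.3693 d⁻¹.
Then 1/θ_c = μ − k_d = 0.3693 − 0.0681 = 0.3012 d⁻¹, giving θ_c = 3.320 d.

θ_c ≈ 3.32 d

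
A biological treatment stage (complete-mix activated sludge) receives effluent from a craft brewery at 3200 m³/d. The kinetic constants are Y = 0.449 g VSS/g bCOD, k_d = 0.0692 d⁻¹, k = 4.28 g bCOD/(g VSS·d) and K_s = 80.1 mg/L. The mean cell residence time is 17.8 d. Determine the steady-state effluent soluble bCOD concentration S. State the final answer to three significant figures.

For a completely mixed reactor with recycle the Lawrence–McCarty relation gives S = K_s·(1 + k_d·θ_c) / [θ_c·(Y·k − k_d) − 1] = 80.1 × (1 + 0.0692 × 17.8) / [17.8 × (0.449 × 4.28 − 0.0692) − 1] = 178.8 / 31.97 = 5.591 mg/L.

S ≈ 5.59 mg/L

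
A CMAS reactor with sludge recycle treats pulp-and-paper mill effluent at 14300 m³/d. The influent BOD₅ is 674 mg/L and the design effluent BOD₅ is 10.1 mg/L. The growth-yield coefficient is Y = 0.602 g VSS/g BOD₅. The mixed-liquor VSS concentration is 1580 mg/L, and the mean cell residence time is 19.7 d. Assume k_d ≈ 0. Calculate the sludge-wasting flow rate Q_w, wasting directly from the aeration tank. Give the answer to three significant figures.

Q_w ≈ 3620 m³/d

With k_d = 0 the design equation reduces to V = Y Q (S₀−S) θ_c / X = 0.602 × 14300 × (674 − 10.1) × 19.7 / 1580 = 71260 m³.
With mixed-liquor wasting, θ_c = V/Q_w, so Q_w = V/θ_c = 71260/19.7 = 3617 m³/d.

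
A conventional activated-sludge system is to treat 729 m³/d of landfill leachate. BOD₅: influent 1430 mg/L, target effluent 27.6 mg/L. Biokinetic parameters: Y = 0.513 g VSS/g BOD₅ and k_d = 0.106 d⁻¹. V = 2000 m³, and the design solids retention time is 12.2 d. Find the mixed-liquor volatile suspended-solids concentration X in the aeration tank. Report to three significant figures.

X ≈ 1400 mg/L

From V·X·(1 + k_d·θ_c) = Y·Q·(S₀ − S)·θ_c: X = 0.513 × 729 × (1430 − 27.6) × 12.2 / [2000 × (1 + 0.106 × 12.2)] = 1395 mg/L.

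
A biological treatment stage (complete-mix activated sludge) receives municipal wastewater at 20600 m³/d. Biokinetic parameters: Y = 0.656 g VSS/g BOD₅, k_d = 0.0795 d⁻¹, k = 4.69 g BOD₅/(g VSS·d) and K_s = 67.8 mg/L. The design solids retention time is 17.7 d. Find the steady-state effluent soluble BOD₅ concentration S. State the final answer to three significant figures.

S ≈ 3.14 mg/L

For a completely mixed reactor with recycle the Lawrence–McCarty relation gives S = K_s·(1 + k_d·θ_c) / [θ_c·(Y·k − k_d) − 1] = 67.8 × (1 + 0.0795 × 17.7) / [17.7 × (0.656 × 4.69 − 0.0795) − 1] = 163.2 / 52.05 = 3.136 mg/L.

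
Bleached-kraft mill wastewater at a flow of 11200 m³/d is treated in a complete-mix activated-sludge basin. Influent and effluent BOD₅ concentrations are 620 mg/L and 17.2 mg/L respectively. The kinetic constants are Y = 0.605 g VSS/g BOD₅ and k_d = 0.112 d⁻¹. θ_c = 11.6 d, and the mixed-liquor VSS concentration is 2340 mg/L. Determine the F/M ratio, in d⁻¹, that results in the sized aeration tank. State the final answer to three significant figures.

Rearranging the biomass balance for a CMAS with decay, V = Y·Q·ΔS·θ_c / [X·(1+k_d θ_c)] = 0.605 × 11200 × (620 − 17.2) × 11.6 / [2340 × (1 + 0.112 × 11.6)] = 4.74×10^7 / 5380 = 8807 m³.
Food-to-microorganism ratio F/M = Q S₀ / (V X) = 11200 × 620 / (8807 × 2340) = 0.3370 d⁻¹.

F/M ≈ 0.337 d⁻¹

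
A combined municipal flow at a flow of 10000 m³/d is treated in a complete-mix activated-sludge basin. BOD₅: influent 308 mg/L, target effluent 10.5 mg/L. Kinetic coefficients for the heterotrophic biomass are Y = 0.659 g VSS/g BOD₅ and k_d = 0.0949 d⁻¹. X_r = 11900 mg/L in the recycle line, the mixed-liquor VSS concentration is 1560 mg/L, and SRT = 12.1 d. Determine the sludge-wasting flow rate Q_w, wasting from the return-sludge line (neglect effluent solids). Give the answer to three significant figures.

Q_w ≈ 76.7 m³/d

Rearranging the biomass balance for a CMAS with decay, V = Y·Q·ΔS·θ_c / [X·(1+k_d θ_c)] = 0.659 × 10000 × (308 − 10.5) × 12.1 / [1560 × (1 + 0.0949 × 12.1)] = 2.37×10^7 / 3351 = 7078 m³.
Wasting from the return line (neglecting effluent solids): Q_w = V·X / (θ_c·X_r) = 7078 × 1560 / (12.1 × 11900) = 76.69 m³/d.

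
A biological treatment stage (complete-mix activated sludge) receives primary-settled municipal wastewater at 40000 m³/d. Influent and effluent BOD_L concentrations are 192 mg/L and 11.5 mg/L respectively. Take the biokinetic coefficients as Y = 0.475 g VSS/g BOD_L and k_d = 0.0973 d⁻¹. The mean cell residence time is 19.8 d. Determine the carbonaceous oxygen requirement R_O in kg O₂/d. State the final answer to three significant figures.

Observed yield with endogenous decay: Y_obs = Y / (1 + k_d·θ_c) = 0.475 / (1 + 0.0973 × 19.8) = 0.475 / 2.927 = 0.1623 g VSS/g BOD_L.
Substrate removed = Q·(S₀ − S) = 40000 m³/d × (192 − 11.5) g/m³ = 7.22×10^6 g/d = 7220 kg/d.
P_X = Y_obs·Q·(S₀ − S) = 0.1623 × 7220 = 1172 kg VSS/d.
R_O = Q·(S₀ − S) − 1.42·P_X = 7220 − 1.42 × 1172 = 5556 kg O₂/d.

R_O ≈ 5560 kg O₂/d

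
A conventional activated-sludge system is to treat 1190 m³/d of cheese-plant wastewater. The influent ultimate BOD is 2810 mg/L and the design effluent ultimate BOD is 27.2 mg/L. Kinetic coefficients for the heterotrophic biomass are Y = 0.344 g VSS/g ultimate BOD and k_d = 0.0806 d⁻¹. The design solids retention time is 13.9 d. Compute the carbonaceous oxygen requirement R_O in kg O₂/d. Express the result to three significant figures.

R_O ≈ 2550 kg O₂/d

Observed yield with endogenous decay: Y_obs = Y / (1 + k_d·θ_c) = 0.344 / (1 + 0.0806 × 13.9) = 0.344 / 2.120 = 0.1622 g VSS/g ultimate BOD.
ΔS = 2810 − 27.2 = 2783 mg/L, so the substrate removal rate is 1190 × 2783/1000 = 3312 kg ultimate BOD/d.
Net sludge production P_X = 0.1622 × 3312 = 537.3 kg VSS/d.
R_O = Q·(S₀ − S) − 1.42·P_X = 3312 − 1.42 × 537.3 = 2549 kg O₂/d.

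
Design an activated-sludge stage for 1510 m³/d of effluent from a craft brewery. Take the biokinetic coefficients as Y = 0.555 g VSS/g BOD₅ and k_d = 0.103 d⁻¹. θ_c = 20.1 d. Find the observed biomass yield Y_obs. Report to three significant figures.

Correct the yield for decay: Y_obs = Y/(1 + k_d θ_c) = 0.555 / (1 + 0.103 × 20.1) = 0.555 / 3.070 = 0.1808.

Y_obs ≈ 0.181 g VSS/g BOD₅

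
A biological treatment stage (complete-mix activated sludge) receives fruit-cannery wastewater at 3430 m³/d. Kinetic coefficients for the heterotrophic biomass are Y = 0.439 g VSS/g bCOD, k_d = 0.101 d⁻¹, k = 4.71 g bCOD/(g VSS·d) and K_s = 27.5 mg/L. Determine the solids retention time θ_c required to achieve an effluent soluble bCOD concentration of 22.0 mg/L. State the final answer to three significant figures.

θ_c ≈ 1.22 d

At the target effluent, Y k S/(K_s+S) = 0.439×4.71×22.0/49.50 = 0.9190 d⁻¹.
1/θ_c = 0.9190 − 0.101 = 0.8180 d⁻¹, so θ_c = 1.223 d.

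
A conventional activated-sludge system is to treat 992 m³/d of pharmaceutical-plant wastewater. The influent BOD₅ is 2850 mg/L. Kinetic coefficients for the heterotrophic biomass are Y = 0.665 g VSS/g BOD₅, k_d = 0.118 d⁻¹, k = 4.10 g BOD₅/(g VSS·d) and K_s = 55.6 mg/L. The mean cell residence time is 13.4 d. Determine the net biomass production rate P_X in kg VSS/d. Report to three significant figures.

For a completely mixed reactor with recycle the Lawrence–McCarty relation gives S = K_s·(1 + k_d·θ_c) / [θ_c·(Y·k − k_d) − 1] = 55.6 × (1 + 0.118 × 13.4) / [13.4 × (0.665 × 4.10 − 0.118) − 1] = 143.5 / 33.95 = 4.227 mg/L.
Correct the yield for decay: Y_obs = Y/(1 + k_d θ_c) = 0.665 / (1 + 0.118 × 13.4) = 0.665 / 2.581 = 0.2576.
Q·(S₀ − S) = 992 × (2850 − 4.23) × 10⁻³ = 2823 kg/d removed.
So the net sludge growth is P_X = 0.2576 × 2823 = 727.3 kg VSS/d.

P_X ≈ 727 kg VSS/d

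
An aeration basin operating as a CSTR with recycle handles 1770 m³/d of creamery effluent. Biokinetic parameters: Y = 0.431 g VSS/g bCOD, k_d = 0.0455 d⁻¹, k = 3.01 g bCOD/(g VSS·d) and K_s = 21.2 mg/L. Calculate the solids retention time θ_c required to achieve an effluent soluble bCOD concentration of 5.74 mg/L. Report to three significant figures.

θ_c ≈ 4.33 d

Specific growth rate at S = 5.74 mg/L: μ = YkS/(K_s+S) = 0.431·3.01·5.74/(21.2+5.74) = 0.2764 d⁻¹.
1/θ_c = 0.2764 − 0.0455 = 0.2309 d⁻¹, so θ_c = 4.331 d.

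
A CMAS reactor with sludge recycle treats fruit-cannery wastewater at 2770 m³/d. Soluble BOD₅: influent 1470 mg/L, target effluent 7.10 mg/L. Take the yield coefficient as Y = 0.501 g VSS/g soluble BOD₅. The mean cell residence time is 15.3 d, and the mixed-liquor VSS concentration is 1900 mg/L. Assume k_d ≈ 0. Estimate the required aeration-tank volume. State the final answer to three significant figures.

V ≈ 16300 m³

V·X = Y·Q·ΔS·θ_c gives V = 0.501 × 2770 × (1470 − 7.10) × 15.3 / 1900 = 16348 m³.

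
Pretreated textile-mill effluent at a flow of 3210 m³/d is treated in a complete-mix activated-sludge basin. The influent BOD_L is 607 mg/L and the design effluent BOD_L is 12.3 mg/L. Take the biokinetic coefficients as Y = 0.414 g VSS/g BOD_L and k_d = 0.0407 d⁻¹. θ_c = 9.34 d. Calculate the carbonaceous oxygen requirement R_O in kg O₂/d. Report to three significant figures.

Y_obs = Y / (1 + k_d θ_c) = 0.414 / (1 + 0.0407 × 9.34) = 0.414 / 1.380 = 0.3000.
ΔS = 607 − 12.3 = 594.7 mg/L, so the substrate removal rate is 3210 × 594.7/1000 = 1909 kg BOD_L/d.
Net sludge production P_X = 0.3000 × 1909 = 572.6 kg VSS/d.
Carbonaceous O₂ demand = substrate oxidised − cell-mass equivalent = 1909 − 1.42 × 572.6 = 1096 kg O₂/d.

R_O ≈ 1100 kg O₂/d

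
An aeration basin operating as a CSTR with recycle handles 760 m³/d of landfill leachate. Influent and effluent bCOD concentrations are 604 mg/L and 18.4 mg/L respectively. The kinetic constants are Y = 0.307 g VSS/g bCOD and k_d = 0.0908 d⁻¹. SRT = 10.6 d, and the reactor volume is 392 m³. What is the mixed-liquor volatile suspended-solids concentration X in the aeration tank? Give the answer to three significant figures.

X ≈ 1880 mg/L

From V·X·(1 + k_d·θ_c) = Y·Q·(S₀ − S)·θ_c: X = 0.307 × 760 × (604 − 18.4) × 10.6 / [392 × (1 + 0.0908 × 10.6)] = 1883 mg/L.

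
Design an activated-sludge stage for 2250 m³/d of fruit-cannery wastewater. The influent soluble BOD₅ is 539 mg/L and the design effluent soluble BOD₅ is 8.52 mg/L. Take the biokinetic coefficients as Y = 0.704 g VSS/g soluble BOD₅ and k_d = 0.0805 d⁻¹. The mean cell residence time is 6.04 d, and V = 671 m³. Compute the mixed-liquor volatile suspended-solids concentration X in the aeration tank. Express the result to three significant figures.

X ≈ 5090 mg/L

From V·X·(1 + k_d·θ_c) = Y·Q·(S₀ − S)·θ_c: X = 0.704 × 2250 × (539 − 8.52) × 6.04 / [671 × (1 + 0.0805 × 6.04)] = 5089 mg/L.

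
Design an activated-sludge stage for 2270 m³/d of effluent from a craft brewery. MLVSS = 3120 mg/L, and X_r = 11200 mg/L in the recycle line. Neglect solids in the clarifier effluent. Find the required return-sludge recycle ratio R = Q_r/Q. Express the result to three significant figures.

Mass balance around the secondary clarifier (neglecting effluent solids): R = X / (X_r − X) = 3120 / (11200 − 3120) = 0.3861.

R ≈ 0.386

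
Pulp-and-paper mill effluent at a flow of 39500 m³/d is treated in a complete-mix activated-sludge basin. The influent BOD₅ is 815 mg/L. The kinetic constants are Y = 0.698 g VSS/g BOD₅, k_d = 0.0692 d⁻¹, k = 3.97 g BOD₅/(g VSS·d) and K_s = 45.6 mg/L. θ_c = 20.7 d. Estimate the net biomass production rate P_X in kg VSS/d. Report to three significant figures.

P_X ≈ 9210 kg VSS/d

Effluent substrate depends only on kinetics and SRT: S = K_s(1 + k_d θ_c) / [θ_c(Yk − k_d) − 1] = 45.6 × (1 + 0.0692 × 20.7) / [20.7 × (0.698 × 3.97 − 0.0692) − 1] = 110.9 / 54.93 = 2.019 mg/L.
Correct the yield for decay: Y_obs = Y/(1 + k_d θ_c) = 0.698 / (1 + 0.0692 × 20.7) = 0.698 / 2.432 = 0.2870.
Q·(S₀ − S) = 39500 × (815 − 2.02) × 10⁻³ = 32113 kg/d removed.
P_X = Y_obs · Q(S₀ − S) = 0.2870 × 32113 = 9215 kg VSS/d.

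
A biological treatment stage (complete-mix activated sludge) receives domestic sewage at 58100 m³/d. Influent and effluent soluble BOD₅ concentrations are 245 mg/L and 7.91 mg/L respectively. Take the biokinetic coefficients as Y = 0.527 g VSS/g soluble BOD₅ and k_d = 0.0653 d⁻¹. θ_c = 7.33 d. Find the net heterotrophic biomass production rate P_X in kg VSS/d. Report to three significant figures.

P_X ≈ 4910 kg VSS/d

Observed yield with endogenous decay: Y_obs = Y / (1 + k_d·θ_c) = 0.527 / (1 + 0.0653 × 7.33) = 0.527 / 1.479 = 0.3564 g VSS/g soluble BOD₅.
Substrate removed = Q·(S₀ − S) = 58100 m³/d × (245 − 7.91) g/m³ = 1.38×10^7 g/d = 13775 kg/d.
Biomass produced: P_X = Y_obs·Q·ΔS = 0.3564 × 13775 ≈ 4909 kg VSS/d.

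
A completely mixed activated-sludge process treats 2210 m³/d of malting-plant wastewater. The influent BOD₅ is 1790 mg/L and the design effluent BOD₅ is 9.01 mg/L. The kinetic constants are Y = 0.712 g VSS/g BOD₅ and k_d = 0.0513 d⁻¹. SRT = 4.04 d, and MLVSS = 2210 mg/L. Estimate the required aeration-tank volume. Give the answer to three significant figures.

Steady-state biomass mass balance: V·X·(1 + k_d·θ_c) = Y·Q·(S₀ − S)·θ_c, so V = 0.712 × 2210 × (1790 − 9.01) × 4.04 / [2210 × (1 + 0.0513 × 4.04)] = 1.13×10^7 / 2668 = 4244 m³.

V ≈ 4240 m³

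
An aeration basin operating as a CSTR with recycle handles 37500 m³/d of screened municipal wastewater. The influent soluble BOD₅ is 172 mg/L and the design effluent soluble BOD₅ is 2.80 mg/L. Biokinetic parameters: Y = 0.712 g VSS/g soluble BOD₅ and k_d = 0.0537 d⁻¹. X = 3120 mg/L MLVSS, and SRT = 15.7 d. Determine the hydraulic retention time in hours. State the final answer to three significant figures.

Rearranging the biomass balance for a CMAS with decay, V = Y·Q·ΔS·θ_c / [X·(1+k_d θ_c)] = 0.712 × 37500 × (172 − 2.80) × 15.7 / [3120 × (1 + 0.0537 × 15.7)] = 7.09×10^7 / 5750 = 12334 m³.
τ = V/Q = 12334/37500 = 0.3289 d, or 7.894 h.

τ ≈ 7.89 h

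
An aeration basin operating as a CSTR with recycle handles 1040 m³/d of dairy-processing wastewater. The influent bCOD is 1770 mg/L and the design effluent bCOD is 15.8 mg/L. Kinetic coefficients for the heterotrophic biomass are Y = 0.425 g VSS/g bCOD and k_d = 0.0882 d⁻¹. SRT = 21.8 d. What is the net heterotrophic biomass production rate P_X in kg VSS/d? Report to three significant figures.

Correct the yield for decay: Y_obs = Y/(1 + k_d θ_c) = 0.425 / (1 + 0.0882 × 21.8) = 0.425 / 2.923 = 0.1454.
Q·(S₀ − S) = 1040 × (1770 − 15.8) × 10⁻³ = 1824 kg/d removed.
So the net sludge growth is P_X = 0.1454 × 1824 = 265.3 kg VSS/d.

P_X ≈ 265 kg VSS/d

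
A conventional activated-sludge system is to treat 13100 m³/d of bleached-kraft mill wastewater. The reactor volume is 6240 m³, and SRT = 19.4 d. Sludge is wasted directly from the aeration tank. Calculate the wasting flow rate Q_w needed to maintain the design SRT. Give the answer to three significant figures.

Wasting from the aeration tank: Q_w = V / θ_c = 6240 / 19.4 = 321.6 m³/d.

Q_w ≈ 322 m³/d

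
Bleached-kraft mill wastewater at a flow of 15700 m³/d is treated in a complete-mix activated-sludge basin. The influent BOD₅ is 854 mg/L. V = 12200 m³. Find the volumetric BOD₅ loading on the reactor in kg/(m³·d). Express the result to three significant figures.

L_v ≈ 1.10 kg BOD₅/(m³·d)

L_v = Q S₀ / V = 15700 × 854 × 10⁻³ / 12200 = 1.099 kg/(m³·d).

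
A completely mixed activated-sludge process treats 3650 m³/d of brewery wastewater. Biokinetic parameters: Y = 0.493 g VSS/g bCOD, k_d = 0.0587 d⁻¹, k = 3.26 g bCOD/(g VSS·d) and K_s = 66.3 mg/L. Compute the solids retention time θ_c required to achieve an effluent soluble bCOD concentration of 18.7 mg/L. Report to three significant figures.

Specific growth rate at S = 18.7 mg/L: μ = YkS/(K_s+S) = 0.493·3.26·18.7/(66.3+18.7) = 0.3536 d⁻¹.
θ_c = 1/(μ − k_d) = 1/(0.3536 − 0.0587) = 1/0.2949 = 3.391 d.

θ_c ≈ 3.39 d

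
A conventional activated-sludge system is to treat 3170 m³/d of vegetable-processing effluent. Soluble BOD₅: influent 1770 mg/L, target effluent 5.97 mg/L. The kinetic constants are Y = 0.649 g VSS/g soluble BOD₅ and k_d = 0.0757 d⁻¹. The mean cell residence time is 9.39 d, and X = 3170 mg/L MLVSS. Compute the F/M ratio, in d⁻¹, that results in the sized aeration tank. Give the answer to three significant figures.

F/M ≈ 0.282 d⁻¹

Rearranging the biomass balance for a CMAS with decay, V = Y·Q·ΔS·θ_c / [X·(1+k_d θ_c)] = 0.649 × 3170 × (1770 − 5.97) × 9.39 / [3170 × (1 + 0.0757 × 9.39)] = 3.41×10^7 / 5423 = 6284 m³.
F/M = applied load / biomass = Q·S₀/(V·X) = 3170 × 1770 / (6284 × 3170) = 0.2817 d⁻¹.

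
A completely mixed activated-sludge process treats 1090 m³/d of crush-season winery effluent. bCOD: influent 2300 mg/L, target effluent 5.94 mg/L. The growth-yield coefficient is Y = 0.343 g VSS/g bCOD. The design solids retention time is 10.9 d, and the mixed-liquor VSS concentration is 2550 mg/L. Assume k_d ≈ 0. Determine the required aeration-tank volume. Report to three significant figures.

V ≈ 3670 m³

With k_d = 0 the design equation reduces to V = Y Q (S₀−S) θ_c / X = 0.343 × 1090 × (2300 − 5.94) × 10.9 / 2550 = 3666 m³.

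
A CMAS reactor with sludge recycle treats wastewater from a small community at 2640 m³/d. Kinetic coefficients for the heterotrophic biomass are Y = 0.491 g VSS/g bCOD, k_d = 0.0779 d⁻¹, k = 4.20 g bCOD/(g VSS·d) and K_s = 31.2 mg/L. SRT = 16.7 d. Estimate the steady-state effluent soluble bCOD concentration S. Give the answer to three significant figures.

Effluent substrate depends only on kinetics and SRT: S = K_s(1 + k_d θ_c) / [θ_c(Yk − k_d) − 1] = 31.2 × (1 + 0.0779 × 16.7) / [16.7 × (0.491 × 4.20 − 0.0779) − 1] = 71.79 / 32.14 = 2.234 mg/L.

S ≈ 2.23 mg/L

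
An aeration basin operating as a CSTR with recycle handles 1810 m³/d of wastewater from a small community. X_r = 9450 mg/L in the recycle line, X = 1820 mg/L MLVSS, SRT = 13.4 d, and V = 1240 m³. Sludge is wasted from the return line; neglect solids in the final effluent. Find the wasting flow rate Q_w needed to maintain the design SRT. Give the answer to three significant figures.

Wasting from the return line (neglecting effluent solids): Q_w = V·X / (θ_c·X_r) = 1240 × 1820 / (13.4 × 9450) = 17.82 m³/d.

Q_w ≈ 17.8 m³/d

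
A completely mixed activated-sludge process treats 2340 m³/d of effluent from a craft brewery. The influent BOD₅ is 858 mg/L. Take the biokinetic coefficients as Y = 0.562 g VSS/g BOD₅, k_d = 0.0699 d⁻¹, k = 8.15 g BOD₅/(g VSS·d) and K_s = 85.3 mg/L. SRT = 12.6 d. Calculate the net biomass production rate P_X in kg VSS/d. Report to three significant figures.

P_X ≈ 598 kg VSS/d

Effluent substrate depends only on kinetics and SRT: S = K_s(1 + k_d θ_c) / [θ_c(Yk − k_d) − 1] = 85.3 × (1 + 0.0699 × 12.6) / [12.6 × (0.562 × 8.15 − 0.0699) − 1] = 160.4 / 55.83 = 2.873 mg/L.
Observed yield with endogenous decay: Y_obs = Y / (1 + k_d·θ_c) = 0.562 / (1 + 0.0699 × 12.6) = 0.562 / 1.881 = 0.2988 g VSS/g BOD₅.
Substrate removed = Q·(S₀ − S) = 2340 m³/d × (858 − 2.87) g/m³ = 2×10^6 g/d = 2001 kg/d.
Biomass produced: P_X = Y_obs·Q·ΔS = 0.2988 × 2001 ≈ 597.9 kg VSS/d.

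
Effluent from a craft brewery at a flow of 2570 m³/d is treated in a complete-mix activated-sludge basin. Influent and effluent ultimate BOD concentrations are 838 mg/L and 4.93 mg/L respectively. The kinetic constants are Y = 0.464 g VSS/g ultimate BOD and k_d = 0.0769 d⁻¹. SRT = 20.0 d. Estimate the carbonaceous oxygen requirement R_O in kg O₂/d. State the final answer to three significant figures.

The observed yield is Y_obs = Y/(1 + k_d·θ_c) = 0.464 / (1 + 0.0769 × 20.0) = 0.464 / 2.538 = 0.1828 g VSS per g ultimate BOD removed.
Q·(S₀ − S) = 2570 × (838 − 4.93) × 10⁻³ = 2141 kg/d removed.
Biomass synthesised: P_X = Y_obs × 2141 = 391.4 kg VSS/d.
Carbonaceous O₂ demand = substrate oxidised − cell-mass equivalent = 2141 − 1.42 × 391.4 = 1585 kg O₂/d.

R_O ≈ 1590 kg O₂/d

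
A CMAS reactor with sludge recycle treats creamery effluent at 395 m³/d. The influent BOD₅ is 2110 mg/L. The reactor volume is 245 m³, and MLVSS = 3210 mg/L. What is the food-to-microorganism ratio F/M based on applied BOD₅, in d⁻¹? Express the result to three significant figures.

F/M ≈ 1.06 d⁻¹

F/M = Q·S₀ / (V·X) = 395 × 2110 / (245.0 × 3210) = 1.060 g BOD₅·(g VSS·d)⁻¹.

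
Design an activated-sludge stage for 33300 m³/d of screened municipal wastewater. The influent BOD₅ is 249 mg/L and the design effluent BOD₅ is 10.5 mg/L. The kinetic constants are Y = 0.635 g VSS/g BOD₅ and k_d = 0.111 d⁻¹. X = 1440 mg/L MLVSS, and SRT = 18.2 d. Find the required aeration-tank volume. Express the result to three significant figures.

Rearranging the biomass balance for a CMAS with decay, V = Y·Q·ΔS·θ_c / [X·(1+k_d θ_c)] = 0.635 × 33300 × (249 − 10.5) × 18.2 / [1440 × (1 + 0.111 × 18.2)] = 9.18×10^7 / 4349 = 21105 m³.

V ≈ 21100 m³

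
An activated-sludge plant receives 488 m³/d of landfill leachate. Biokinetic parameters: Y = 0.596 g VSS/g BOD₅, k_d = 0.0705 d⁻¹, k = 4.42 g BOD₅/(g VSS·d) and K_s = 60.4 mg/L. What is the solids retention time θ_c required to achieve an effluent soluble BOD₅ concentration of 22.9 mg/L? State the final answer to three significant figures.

From 1/θ_c = Y·k·S/(K_s + S) − k_d: Y·k·S/(K_s+S) = 0.596 × 4.42 × 22.9 / (60.4 + 22.9) = 0.7242 d⁻¹.
1/θ_c = 0.7242 − 0.0705 = 0.6537 d⁻¹, so θ_c = 1.530 d.

θ_c ≈ 1.53 d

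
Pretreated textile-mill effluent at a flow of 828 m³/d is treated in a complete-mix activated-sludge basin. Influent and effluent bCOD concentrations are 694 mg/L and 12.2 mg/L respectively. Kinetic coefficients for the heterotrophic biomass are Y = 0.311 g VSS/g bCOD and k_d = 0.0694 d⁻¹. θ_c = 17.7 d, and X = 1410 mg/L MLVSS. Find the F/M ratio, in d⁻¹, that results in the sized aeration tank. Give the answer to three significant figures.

From the SRT design equation V = Y Q (S₀−S) θ_c / [X (1 + k_d θ_c)] = 0.311 × 828 × (694 − 12.2) × 17.7 / [1410 × (1 + 0.0694 × 17.7)] = 3.11×10^6 / 3142 = 989.0 m³.
F/M = Q·S₀ / (V·X) = 828 × 694 / (989.0 × 1410) = 0.4121 g bCOD·(g VSS·d)⁻¹.

F/M ≈ 0.412 d⁻¹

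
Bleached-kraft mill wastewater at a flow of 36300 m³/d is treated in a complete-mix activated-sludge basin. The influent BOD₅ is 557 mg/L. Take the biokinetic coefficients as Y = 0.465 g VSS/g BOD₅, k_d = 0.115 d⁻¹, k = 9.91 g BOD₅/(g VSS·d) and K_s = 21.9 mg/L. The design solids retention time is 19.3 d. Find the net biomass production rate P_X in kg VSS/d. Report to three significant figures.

P_X ≈ 2920 kg VSS/d

From the Monod/SRT balance for a CMAS, S = K_s·(1+k_d θ_c)/[θ_c·(Y k − k_d) − 1] = 21.9 × (1 + 0.115 × 19.3) / [19.3 × (0.465 × 9.91 − 0.115) − 1] = 70.51 / 85.72 = 0.8225 mg/L.
Y_obs = Y / (1 + k_d θ_c) = 0.465 / (1 + 0.115 × 19.3) = 0.465 / 3.220 = 0.1444.
Mass of BOD₅ removed per day: Q(S₀ − S) = 36300 × 556.2 g/m³ = 20189 kg/d.
Net biomass production P_X = Y_obs × Q·(S₀ − S) = 0.1444 × 20189 = 2916 kg VSS/d.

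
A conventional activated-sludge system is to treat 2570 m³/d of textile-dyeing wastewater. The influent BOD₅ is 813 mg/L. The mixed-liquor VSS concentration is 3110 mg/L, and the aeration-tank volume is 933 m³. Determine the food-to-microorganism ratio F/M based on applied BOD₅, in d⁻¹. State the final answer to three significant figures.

F/M = Q·S₀ / (V·X) = 2570 × 813 / (933.0 × 3110) = 0.7201 g BOD₅·(g VSS·d)⁻¹.

F/M ≈ 0.720 d⁻¹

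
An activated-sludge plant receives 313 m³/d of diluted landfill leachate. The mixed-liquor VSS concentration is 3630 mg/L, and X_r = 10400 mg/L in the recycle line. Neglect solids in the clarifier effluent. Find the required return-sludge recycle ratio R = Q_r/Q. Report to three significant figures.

Mass balance around the secondary clarifier (neglecting effluent solids): R = X / (X_r − X) = 3630 / (10400 − 3630) = 0.5362.

R ≈ 0.536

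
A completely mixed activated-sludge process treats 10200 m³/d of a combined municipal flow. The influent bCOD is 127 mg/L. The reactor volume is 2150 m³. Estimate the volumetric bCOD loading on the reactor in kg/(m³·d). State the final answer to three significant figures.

L_v ≈ 0.603 kg bCOD/(m³·d)

Volumetric loading L_v = Q·S₀ / V = 10200 × 127 g/m³ / 2150 m³ = 602.5 g/(m³·d) = 0.6025 kg bCOD/(m³·d).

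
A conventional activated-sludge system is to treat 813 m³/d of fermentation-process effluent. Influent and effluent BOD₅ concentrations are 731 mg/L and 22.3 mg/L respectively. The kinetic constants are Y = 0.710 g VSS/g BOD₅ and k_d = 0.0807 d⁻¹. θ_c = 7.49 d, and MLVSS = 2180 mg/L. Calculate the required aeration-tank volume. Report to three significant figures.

Rearranging the biomass balance for a CMAS with decay, V = Y·Q·ΔS·θ_c / [X·(1+k_d θ_c)] = 0.710 × 813 × (731 − 22.3) × 7.49 / [2180 × (1 + 0.0807 × 7.49)] = 3.06×10^6 / 3498 = 876.0 m³.

V ≈ 876 m³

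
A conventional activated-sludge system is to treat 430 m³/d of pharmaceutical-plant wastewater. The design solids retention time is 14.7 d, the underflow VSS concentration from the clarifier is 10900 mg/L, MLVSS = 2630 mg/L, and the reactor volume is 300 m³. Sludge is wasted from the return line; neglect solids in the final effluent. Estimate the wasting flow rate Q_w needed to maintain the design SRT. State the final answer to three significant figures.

Q_w ≈ 4.92 m³/d

Wasting from the return line (neglecting effluent solids): Q_w = V·X / (θ_c·X_r) = 300.0 × 2630 / (14.7 × 10900) = 4.924 m³/d.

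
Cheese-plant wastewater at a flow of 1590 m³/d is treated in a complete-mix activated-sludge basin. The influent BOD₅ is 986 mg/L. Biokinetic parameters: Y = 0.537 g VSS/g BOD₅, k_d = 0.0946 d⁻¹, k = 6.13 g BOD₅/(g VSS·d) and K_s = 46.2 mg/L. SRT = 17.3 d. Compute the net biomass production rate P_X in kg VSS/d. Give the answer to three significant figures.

P_X ≈ 319 kg VSS/d

Effluent substrate depends only on kinetics and SRT: S = K_s(1 + k_d θ_c) / [θ_c(Yk − k_d) − 1] = 46.2 × (1 + 0.0946 × 17.3) / [17.3 × (0.537 × 6.13 − 0.0946) − 1] = 121.8 / 54.31 = 2.243 mg/L.
The observed yield is Y_obs = Y/(1 + k_d·θ_c) = 0.537 / (1 + 0.0946 × 17.3) = 0.537 / 2.637 = 0.2037 g VSS per g BOD₅ removed.
Mass of BOD₅ removed per day: Q(S₀ − S) = 1590 × 983.8 g/m³ = 1564 kg/d.
So the net sludge growth is P_X = 0.2037 × 1564 = 318.6 kg VSS/d.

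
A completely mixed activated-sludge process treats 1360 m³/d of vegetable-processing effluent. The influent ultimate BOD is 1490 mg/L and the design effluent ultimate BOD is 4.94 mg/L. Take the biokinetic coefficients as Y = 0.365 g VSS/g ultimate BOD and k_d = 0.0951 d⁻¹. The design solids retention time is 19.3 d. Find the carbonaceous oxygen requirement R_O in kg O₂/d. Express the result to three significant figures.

The observed yield is Y_obs = Y/(1 + k_d·θ_c) = 0.365 / (1 + 0.0951 × 19.3) = 0.365 / 2.835 = 0.1287 g VSS per g ultimate BOD removed.
Substrate removed = Q·(S₀ − S) = 1360 m³/d × (1490 − 4.94) g/m³ = 2.02×10^6 g/d = 2020 kg/d.
P_X = Y_obs·Q·(S₀ − S) = 0.1287 × 2020 = 260.0 kg VSS/d.
R_O = Q·ΔS − 1.42 P_X = 2020 − 369.2 = 1650 kg O₂/d.

R_O ≈ 1650 kg O₂/d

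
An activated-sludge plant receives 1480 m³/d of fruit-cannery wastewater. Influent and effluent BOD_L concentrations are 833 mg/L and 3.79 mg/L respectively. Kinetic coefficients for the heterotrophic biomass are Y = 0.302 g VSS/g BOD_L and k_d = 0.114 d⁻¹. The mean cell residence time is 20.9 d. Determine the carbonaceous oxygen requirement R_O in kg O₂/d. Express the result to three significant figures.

R_O ≈ 1070 kg O₂/d

Y_obs = Y / (1 + k_d θ_c) = 0.302 / (1 + 0.114 × 20.9) = 0.302 / 3.383 = 0.08928.
ΔS = 833 − 3.79 = 829.2 mg/L, so the substrate removal rate is 1480 × 829.2/1000 = 1227 kg BOD_L/d.
Biomass synthesised: P_X = Y_obs × 1227 = 109.6 kg VSS/d.
R_O = Q·(S₀ − S) − 1.42·P_X = 1227 − 1.42 × 109.6 = 1072 kg O₂/d.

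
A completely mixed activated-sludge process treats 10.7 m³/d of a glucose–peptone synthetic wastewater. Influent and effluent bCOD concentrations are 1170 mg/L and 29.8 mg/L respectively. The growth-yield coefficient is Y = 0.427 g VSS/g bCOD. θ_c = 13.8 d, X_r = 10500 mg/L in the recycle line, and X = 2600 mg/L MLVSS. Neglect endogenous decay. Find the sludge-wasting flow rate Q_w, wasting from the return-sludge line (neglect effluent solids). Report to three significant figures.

Q_w ≈ 0.496 m³/d

Biomass mass balance (decay neglected): V·X = Y·Q·(S₀ − S)·θ_c, so V = 0.427 × 10.7 × (1170 − 29.8) × 13.8 / 2600 = 27.65 m³.
Q_w = (V·X)/(θ_c X_r) = 27.65 × 2600 / (13.8 × 10500) = 0.4961 m³/d.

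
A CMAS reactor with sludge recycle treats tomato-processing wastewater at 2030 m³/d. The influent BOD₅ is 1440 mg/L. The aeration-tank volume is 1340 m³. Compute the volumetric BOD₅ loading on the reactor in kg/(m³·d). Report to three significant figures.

L_v ≈ 2.18 kg BOD₅/(m³·d)

Volumetric loading L_v = Q·S₀ / V = 2030 × 1440 g/m³ / 1340 m³ = 2181 g/(m³·d) = 2.181 kg BOD₅/(m³·d).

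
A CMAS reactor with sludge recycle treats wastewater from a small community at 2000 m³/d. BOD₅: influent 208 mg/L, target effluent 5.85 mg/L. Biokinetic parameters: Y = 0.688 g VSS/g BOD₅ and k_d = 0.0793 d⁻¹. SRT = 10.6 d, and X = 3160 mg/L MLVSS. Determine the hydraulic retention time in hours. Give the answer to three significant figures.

Steady-state biomass mass balance: V·X·(1 + k_d·θ_c) = Y·Q·(S₀ − S)·θ_c, so V = 0.688 × 2000 × (208 − 5.85) × 10.6 / [3160 × (1 + 0.0793 × 10.6)] = 2.95×10^6 / 5816 = 506.9 m³.
τ = V/Q = 506.9/2000 = 0.2535 d, or 6.083 h.

τ ≈ 6.08 h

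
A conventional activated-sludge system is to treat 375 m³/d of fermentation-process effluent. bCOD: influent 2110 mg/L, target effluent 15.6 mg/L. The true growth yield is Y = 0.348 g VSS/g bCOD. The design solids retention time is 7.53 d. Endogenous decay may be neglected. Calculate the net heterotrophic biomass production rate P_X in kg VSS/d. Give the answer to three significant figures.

P_X ≈ 273 kg VSS/d

With endogenous decay neglected, the observed yield equals the true yield: Y_obs = Y = 0.348 g VSS/g bCOD.
ΔS = 2110 − 15.6 = 2094 mg/L, so the substrate removal rate is 375 × 2094/1000 = 785.4 kg bCOD/d.
So the net sludge growth is P_X = 0.3480 × 785.4 = 273.3 kg VSS/d.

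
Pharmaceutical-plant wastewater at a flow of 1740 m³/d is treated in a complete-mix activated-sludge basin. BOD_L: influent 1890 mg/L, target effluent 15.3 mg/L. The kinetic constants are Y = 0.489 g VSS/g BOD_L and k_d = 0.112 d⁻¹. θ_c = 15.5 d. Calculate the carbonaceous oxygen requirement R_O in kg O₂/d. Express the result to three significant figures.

R_O ≈ 2430 kg O₂/d

Observed yield with endogenous decay: Y_obs = Y / (1 + k_d·θ_c) = 0.489 / (1 + 0.112 × 15.5) = 0.489 / 2.736 = 0.1787 g VSS/g BOD_L.
Q·(S₀ − S) = 1740 × (1890 − 15.3) × 10⁻³ = 3262 kg/d removed.
P_X = Y_obs·Q·(S₀ − S) = 0.1787 × 3262 = 583.0 kg VSS/d.
Carbonaceous O₂ demand = substrate oxidised − cell-mass equivalent = 3262 − 1.42 × 583.0 = 2434 kg O₂/d.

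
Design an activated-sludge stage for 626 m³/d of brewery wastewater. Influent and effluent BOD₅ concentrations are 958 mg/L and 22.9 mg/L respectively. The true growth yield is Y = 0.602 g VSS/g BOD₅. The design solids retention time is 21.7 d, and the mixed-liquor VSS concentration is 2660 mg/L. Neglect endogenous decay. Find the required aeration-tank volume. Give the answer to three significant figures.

V·X = Y·Q·ΔS·θ_c gives V = 0.602 × 626 × (958 − 22.9) × 21.7 / 2660 = 2875 m³.

V ≈ 2870 m³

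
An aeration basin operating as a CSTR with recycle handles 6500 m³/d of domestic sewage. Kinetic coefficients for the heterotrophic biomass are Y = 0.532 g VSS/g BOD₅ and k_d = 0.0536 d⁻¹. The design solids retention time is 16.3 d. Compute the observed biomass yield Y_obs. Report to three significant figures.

Y_obs ≈ 0.284 g VSS/g BOD₅

The observed yield is Y_obs = Y/(1 + k_d·θ_c) = 0.532 / (1 + 0.0536 × 16.3) = 0.532 / 1.874 = 0.2839 g VSS per g BOD₅ removed.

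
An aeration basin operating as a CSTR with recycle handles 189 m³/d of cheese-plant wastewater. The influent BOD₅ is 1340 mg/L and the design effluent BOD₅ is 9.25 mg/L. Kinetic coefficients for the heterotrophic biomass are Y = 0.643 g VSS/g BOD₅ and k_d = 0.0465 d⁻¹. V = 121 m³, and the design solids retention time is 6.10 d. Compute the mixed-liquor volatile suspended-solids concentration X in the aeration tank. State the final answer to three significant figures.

Solving the biomass balance for X: X = Y Q (S₀−S) θ_c / [V (1+k_d θ_c)] = 0.643 × 189 × (1340 − 9.25) × 6.10 / [121 × (1 + 0.0465 × 6.10)] = 6351 mg/L.

X ≈ 6350 mg/L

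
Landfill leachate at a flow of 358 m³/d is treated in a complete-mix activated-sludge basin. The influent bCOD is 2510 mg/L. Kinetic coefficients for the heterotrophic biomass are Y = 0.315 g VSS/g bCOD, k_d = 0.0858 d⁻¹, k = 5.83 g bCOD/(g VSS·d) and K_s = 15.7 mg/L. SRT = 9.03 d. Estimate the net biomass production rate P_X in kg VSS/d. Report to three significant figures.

Effluent substrate depends only on kinetics and SRT: S = K_s(1 + k_d θ_c) / [θ_c(Yk − k_d) − 1] = 15.7 × (1 + 0.0858 × 9.03) / [9.03 × (0.315 × 5.83 − 0.0858) − 1] = 27.86 / 14.81 = 1.882 mg/L.
Y_obs = Y / (1 + k_d θ_c) = 0.315 / (1 + 0.0858 × 9.03) = 0.315 / 1.775 = 0.1775.
ΔS = 2510 − 1.88 = 2508 mg/L, so the substrate removal rate is 358 × 2508/1000 = 897.9 kg bCOD/d.
P_X = Y_obs · Q(S₀ − S) = 0.1775 × 897.9 = 159.4 kg VSS/d.

P_X ≈ 159 kg VSS/d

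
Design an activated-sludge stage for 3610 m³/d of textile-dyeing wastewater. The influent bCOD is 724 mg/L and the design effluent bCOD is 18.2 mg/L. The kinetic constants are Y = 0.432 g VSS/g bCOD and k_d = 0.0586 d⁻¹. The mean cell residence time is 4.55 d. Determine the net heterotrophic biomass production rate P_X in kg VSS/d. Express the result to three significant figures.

Correct the yield for decay: Y_obs = Y/(1 + k_d θ_c) = 0.432 / (1 + 0.0586 × 4.55) = 0.432 / 1.267 = 0.3411.
ΔS = 724 − 18.2 = 705.8 mg/L, so the substrate removal rate is 3610 × 705.8/1000 = 2548 kg bCOD/d.
So the net sludge growth is P_X = 0.3411 × 2548 = 869.0 kg VSS/d.

P_X ≈ 869 kg VSS/d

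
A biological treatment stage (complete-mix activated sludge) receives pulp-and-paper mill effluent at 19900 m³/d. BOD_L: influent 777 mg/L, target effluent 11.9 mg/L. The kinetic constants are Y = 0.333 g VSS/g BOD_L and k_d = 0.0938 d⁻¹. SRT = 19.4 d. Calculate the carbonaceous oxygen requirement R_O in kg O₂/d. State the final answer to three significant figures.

Correct the yield for decay: Y_obs = Y/(1 + k_d θ_c) = 0.333 / (1 + 0.0938 × 19.4) = 0.333 / 2.820 = 0.1181.
Mass of BOD_L removed per day: Q(S₀ − S) = 19900 × 765.1 g/m³ = 15225 kg/d.
Biomass synthesised: P_X = Y_obs × 15225 = 1798 kg VSS/d.
R_O = Q·(S₀ − S) − 1.42·P_X = 15225 − 1.42 × 1798 = 12672 kg O₂/d.

R_O ≈ 12700 kg O₂/d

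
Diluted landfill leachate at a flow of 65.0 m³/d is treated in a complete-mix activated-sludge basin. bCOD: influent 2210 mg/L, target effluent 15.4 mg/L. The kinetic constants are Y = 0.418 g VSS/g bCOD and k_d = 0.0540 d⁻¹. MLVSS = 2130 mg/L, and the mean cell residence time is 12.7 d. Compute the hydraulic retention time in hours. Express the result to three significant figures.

τ ≈ 77.9 h

Rearranging the biomass balance for a CMAS with decay, V = Y·Q·ΔS·θ_c / [X·(1+k_d θ_c)] = 0.418 × 65.0 × (2210 − 15.4) × 12.7 / [2130 × (1 + 0.0540 × 12.7)] = 7.57×10^5 / 3591 = 210.9 m³.
HRT = V/Q = 210.9 m³ / 65.0 m³·d⁻¹ = 3.245 d × 24 = 77.87 h.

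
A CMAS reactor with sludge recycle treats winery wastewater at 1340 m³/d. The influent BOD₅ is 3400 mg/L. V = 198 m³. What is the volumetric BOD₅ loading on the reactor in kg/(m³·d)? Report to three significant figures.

Volumetric loading L_v = Q·S₀ / V = 1340 × 3400 g/m³ / 198.0 m³ = 23010 g/(m³·d) = 23.01 kg BOD₅/(m³·d).

L_v ≈ 23.0 kg BOD₅/(m³·d)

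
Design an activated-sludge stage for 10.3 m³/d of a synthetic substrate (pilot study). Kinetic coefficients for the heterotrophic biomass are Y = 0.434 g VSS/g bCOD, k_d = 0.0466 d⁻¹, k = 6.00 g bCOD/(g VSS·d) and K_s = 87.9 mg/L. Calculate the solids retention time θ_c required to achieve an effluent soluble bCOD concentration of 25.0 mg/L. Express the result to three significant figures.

θ_c ≈ 1.89 d

At the target effluent, Y k S/(K_s+S) = 0.434×6.00×25.0/112.9 = 0.5766 d⁻¹.
θ_c = 1/(μ − k_d) = 1/(0.5766 − 0.0466) = 1/0.5300 = 1.887 d.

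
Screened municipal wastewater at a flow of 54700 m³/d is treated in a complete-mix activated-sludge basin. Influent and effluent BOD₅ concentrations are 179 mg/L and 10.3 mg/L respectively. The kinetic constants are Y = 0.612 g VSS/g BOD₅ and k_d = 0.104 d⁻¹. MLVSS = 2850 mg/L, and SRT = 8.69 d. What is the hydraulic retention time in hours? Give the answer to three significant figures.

τ ≈ 3.97 h

Rearranging the biomass balance for a CMAS with decay, V = Y·Q·ΔS·θ_c / [X·(1+k_d θ_c)] = 0.612 × 54700 × (179 − 10.3) × 8.69 / [2850 × (1 + 0.104 × 8.69)] = 4.91×10^7 / 5426 = 9045 m³.
HRT = V/Q = 9045 m³ / 54700 m³·d⁻¹ = 0.1654 d × 24 = 3.969 h.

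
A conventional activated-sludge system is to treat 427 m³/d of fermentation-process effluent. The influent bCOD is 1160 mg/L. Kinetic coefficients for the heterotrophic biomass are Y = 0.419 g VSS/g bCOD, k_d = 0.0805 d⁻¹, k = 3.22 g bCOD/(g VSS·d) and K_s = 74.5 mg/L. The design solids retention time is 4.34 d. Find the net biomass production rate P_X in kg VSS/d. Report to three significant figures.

P_X ≈ 151 kg VSS/d

For a completely mixed reactor with recycle the Lawrence–McCarty relation gives S = K_s·(1 + k_d·θ_c) / [θ_c·(Y·k − k_d) − 1] = 74.5 × (1 + 0.0805 × 4.34) / [4.34 × (0.419 × 3.22 − 0.0805) − 1] = 100.5 / 4.506 = 22.31 mg/L.
Correct the yield for decay: Y_obs = Y/(1 + k_d θ_c) = 0.419 / (1 + 0.0805 × 4.34) = 0.419 / 1.349 = 0.3105.
Mass of bCOD removed per day: Q(S₀ − S) = 427 × 1138 g/m³ = 485.8 kg/d.
Net biomass production P_X = Y_obs × Q·(S₀ − S) = 0.3105 × 485.8 = 150.8 kg VSS/d.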